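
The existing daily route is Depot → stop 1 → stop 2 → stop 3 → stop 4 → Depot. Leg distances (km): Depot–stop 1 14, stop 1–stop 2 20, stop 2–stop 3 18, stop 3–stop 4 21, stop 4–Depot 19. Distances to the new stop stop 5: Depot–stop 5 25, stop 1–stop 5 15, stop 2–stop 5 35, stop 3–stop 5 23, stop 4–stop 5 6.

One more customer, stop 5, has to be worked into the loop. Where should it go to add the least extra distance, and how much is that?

+8 km — insert stop 5 between stop 3 and stop 4.

Insertion cost between consecutive stops i–j is d(i,stop 5) + d(stop 5,j) − d(i,j):
  between Depot and stop 1: 25 + 15 − 14 = 26
  between stop 1 and stop 2: 15 + 35 − 20 = 30
  between stop 2 and stop 3: 35 + 23 − 18 = 40
  between stop 3 and stop 4: 23 + 6 − 21 = 8
  between stop 4 and Depot: 6 + 25 − 19 = 12
Cheapest insertion is between stop 3 and stop 4, adding 8.
New total = 92 + 8 = 100.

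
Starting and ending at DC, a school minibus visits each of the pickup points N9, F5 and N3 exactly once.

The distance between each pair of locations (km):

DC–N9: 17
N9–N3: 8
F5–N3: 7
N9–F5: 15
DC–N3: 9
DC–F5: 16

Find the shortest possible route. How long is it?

DC - N9 - F5 - N3 - DC: 17+15+7+9 = 48
DC - N9 - N3 - F5 - DC: 17+8+7+16 = 48
DC - F5 - N9 - N3 - DC: 16+15+8+9 = 48
The minimum is 48.
One optimal route: DC → N9 → F5 → N3 → DC (or its reverse).

Shortest round trip = 48 km.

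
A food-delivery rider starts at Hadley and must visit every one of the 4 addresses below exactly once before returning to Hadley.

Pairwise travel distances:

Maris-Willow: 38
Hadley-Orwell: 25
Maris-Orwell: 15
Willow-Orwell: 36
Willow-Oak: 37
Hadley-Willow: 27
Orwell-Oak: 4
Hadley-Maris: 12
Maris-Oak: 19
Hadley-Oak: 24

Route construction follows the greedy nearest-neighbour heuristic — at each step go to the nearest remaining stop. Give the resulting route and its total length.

Total distance 95 via the nearest-neighbour route Hadley → Maris → Orwell → Oak → Willow → Hadley.

Hadley → [Maris:12 / Oak:24 / Orwell:25 / Willow:27] → Maris (12)
Maris → [Orwell:15 / Oak:19 / Willow:38] → Orwell (15)
Orwell → [Oak:4 / Willow:36] → Oak (4)
Oak → [Willow:37] → Willow (37)
Return Willow→Hadley: 27.
Total = 12 + 15 + 4 + 37 + 27 = 95.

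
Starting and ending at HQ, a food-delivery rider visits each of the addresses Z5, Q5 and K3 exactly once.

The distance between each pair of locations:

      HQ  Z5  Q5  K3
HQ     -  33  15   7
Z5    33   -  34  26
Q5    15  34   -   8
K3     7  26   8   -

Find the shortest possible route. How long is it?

With 3 stops there are 3!/2 = 3 distinct round trips (a route and its reverse cost the same).
HQ-Z5-Q5-K3-HQ: 33+34+8+7 = 82
HQ-Z5-K3-Q5-HQ: 33+26+8+15 = 82
HQ-Q5-Z5-K3-HQ: 15+34+26+7 = 82
The minimum is 82.
One optimal route: HQ → Z5 → Q5 → K3 → HQ (or its reverse).

82 — the shortest possible round trip.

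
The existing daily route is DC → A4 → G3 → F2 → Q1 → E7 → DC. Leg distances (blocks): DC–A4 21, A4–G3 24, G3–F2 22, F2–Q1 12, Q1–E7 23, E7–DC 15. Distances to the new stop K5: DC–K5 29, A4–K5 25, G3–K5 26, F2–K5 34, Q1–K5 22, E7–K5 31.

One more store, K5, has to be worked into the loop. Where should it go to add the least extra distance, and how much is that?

Minimum extra distance: 27 blocks, inserting K5 between A4 and G3.

Insertion cost between consecutive stops i–j is d(i,K5) + d(K5,j) − d(i,j):
  between DC and A4: 29 + 25 − 21 = 33
  between A4 and G3: 25 + 26 − 24 = 27
  between G3 and F2: 26 + 34 − 22 = 38
  between F2 and Q1: 34 + 22 − 12 = 44
  between Q1 and E7: 22 + 31 − 23 = 30
  between E7 and DC: 31 + 29 − 15 = 45
Cheapest insertion is between A4 and G3, adding 27.
New total = 117 + 27 = 144.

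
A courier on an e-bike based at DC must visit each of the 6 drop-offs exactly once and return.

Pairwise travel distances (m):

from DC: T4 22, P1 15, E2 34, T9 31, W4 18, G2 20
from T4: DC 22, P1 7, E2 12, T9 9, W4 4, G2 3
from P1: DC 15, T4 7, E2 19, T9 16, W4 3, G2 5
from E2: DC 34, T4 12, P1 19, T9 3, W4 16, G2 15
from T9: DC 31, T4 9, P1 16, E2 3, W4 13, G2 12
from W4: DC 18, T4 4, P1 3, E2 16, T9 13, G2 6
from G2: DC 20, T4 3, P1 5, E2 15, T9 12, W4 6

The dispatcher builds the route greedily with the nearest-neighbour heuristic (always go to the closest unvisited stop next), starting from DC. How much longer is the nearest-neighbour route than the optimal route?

Excess over optimum: 5 m.

From DC: P1=15, W4=18, G2=20, T4=22, T9=31, E2=34 → choose P1 (15).
From P1: W4=3, G2=5, T4=7, T9=16, E2=19 → choose W4 (3).
From W4: T4=4, G2=6, T9=13, E2=16 → choose T4 (4).
From T4: G2=3, T9=9, E2=12 → choose G2 (3).
From G2: T9=12, E2=15 → choose T9 (12).
From T9: E2=3 → choose E2 (3).
NN route DC → P1 → W4 → T4 → G2 → T9 → E2 → DC costs 74.
Optimal: DC → P1 → W4 → T4 → E2 → T9 → G2 → DC costs 69 (by enumerating all 360 distinct tours).
Excess = 74 − 69 = 5.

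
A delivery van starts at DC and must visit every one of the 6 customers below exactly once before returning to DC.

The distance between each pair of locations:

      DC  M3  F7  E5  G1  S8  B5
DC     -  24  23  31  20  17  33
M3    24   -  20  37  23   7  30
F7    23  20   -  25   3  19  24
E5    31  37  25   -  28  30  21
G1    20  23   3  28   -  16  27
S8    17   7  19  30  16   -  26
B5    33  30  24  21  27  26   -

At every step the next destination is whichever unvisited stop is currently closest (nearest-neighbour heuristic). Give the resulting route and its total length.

126 along DC → S8 → M3 → F7 → G1 → B5 → E5 → DC.

DC → [S8:17 / G1:20 / F7:23 / M3:24 / E5:31 / B5:33] → S8 (17)
S8 → [M3:7 / G1:16 / F7:19 / B5:26 / E5:30] → M3 (7)
M3 → [F7:20 / G1:23 / B5:30 / E5:37] → F7 (20)
F7 → [G1:3 / B5:24 / E5:25] → G1 (3)
G1 → [B5:27 / E5:28] → B5 (27)
B5 → [E5:21] → E5 (21)
Return E5→DC: 31.
Total = 17 + 7 + 20 + 3 + 27 + 21 + 31 = 126.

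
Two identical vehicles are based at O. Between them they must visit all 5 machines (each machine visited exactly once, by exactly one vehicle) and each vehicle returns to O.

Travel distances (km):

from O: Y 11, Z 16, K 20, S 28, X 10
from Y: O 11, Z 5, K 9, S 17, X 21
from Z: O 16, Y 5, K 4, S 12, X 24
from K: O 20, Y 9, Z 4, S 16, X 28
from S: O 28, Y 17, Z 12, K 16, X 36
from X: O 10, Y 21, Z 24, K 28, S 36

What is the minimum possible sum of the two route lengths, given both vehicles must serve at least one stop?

Minimum combined distance: 84 km.

Check every non-empty split of the stops between the two vehicles; for each half take its own optimal tour:
  {Y} + {Z, K, S, X}: 22 + 82 = 104
  {Z} + {Y, K, S, X}: 32 + 82 = 114
  {Y, Z} + {K, S, X}: 32 + 82 = 114
  {K} + {Y, Z, S, X}: 40 + 74 = 114
  {Y, K} + {Z, S, X}: 40 + 74 = 114
  {Z, K} + {Y, S, X}: 40 + 74 = 114
  … (15 splits in total)
  {Y, Z, K, S} + {X}: 64 + 20 = 84  ← best
Best: vehicle 1 O → Y → Z → K → S → O = 64; vehicle 2 O → X → O = 20; combined 84.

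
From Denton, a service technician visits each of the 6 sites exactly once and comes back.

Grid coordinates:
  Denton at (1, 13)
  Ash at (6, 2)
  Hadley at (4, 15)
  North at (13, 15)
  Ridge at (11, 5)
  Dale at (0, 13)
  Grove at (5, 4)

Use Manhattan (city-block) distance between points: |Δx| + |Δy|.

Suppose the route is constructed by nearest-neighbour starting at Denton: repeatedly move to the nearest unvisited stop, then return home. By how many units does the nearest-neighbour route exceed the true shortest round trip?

Excess over optimum: 2.

Denton: Dale=1, Hadley=5, Grove=13, North=14, Ash=16, Ridge=18 ⇒ Dale
Dale: Hadley=6, Grove=14, North=15, Ash=17, Ridge=19 ⇒ Hadley
Hadley: North=9, Grove=12, Ash=15, Ridge=17 ⇒ North
North: Ridge=12, Grove=19, Ash=20 ⇒ Ridge
Ridge: Grove=7, Ash=8 ⇒ Grove
Grove: Ash=3 ⇒ Ash
NN route Denton → Dale → Hadley → North → Ridge → Grove → Ash → Denton costs 54.
Optimal: Denton → Hadley → North → Ridge → Ash → Grove → Dale → Denton costs 52 (by enumerating all 360 distinct tours).
Excess = 54 − 52 = 2.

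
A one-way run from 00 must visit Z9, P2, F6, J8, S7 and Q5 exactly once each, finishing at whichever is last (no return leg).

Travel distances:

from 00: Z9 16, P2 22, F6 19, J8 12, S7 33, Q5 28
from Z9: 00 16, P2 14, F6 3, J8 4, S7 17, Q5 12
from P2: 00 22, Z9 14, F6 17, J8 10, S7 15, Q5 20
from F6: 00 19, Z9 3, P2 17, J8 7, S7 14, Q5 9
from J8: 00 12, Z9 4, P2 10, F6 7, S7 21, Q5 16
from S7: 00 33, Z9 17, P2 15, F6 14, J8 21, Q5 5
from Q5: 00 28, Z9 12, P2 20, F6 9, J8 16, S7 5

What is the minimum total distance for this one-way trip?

48 — the minimum one-way total.

There are 6! = 720 possible orderings.
00 → Z9 → P2 → F6 → J8 → S7 → Q5: 16+14+17+7+21+5 = 80
00 → Z9 → P2 → F6 → J8 → Q5 → S7: 16+14+17+7+16+5 = 75
00 → Z9 → P2 → F6 → S7 → J8 → Q5: 16+14+17+14+21+16 = 98
00 → Z9 → P2 → F6 → S7 → Q5 → J8: 16+14+17+14+5+16 = 82
00 → Z9 → P2 → F6 → Q5 → J8 → S7: 16+14+17+9+16+21 = 93
00 → Z9 → P2 → F6 → Q5 → S7 → J8: 16+14+17+9+5+21 = 82
00 → Z9 → P2 → J8 → F6 → S7 → Q5: 16+14+10+7+14+5 = 66
00 → Z9 → P2 → J8 → F6 → Q5 → S7: 16+14+10+7+9+5 = 61
… (712 more)
00 → J8 → Z9 → F6 → Q5 → S7 → P2: 12+4+3+9+5+15 = 48  ← best
The minimum is 48.
One shortest path: 00 → J8 → Z9 → F6 → Q5 → S7 → P2.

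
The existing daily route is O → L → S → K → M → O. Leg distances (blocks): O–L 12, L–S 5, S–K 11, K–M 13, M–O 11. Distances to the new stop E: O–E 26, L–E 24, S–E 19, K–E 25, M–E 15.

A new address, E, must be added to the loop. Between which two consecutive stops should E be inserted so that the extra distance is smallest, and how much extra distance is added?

Insertion cost between consecutive stops i–j is d(i,E) + d(E,j) − d(i,j):
  between O and L: 26 + 24 − 12 = 38
  between L and S: 24 + 19 − 5 = 38
  between S and K: 19 + 25 − 11 = 33
  between K and M: 25 + 15 − 13 = 27
  between M and O: 15 + 26 − 11 = 30
Cheapest insertion is between K and M, adding 27.
New total = 52 + 27 = 79.

Minimum extra distance: 27 blocks, inserting E between K and M.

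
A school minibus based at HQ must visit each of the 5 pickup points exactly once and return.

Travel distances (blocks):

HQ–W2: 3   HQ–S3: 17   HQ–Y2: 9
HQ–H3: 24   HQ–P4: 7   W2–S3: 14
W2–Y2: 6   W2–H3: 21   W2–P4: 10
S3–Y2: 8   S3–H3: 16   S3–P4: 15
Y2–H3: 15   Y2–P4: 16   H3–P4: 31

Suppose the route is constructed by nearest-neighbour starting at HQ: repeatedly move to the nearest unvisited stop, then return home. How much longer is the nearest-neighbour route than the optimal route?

HQ: W2=3, P4=7, Y2=9, S3=17, H3=24 ⇒ W2
W2: Y2=6, P4=10, S3=14, H3=21 ⇒ Y2
Y2: S3=8, H3=15, P4=16 ⇒ S3
S3: P4=15, H3=16 ⇒ P4
P4: H3=31 ⇒ H3
NN route HQ → W2 → Y2 → S3 → P4 → H3 → HQ costs 87.
Optimal: HQ → W2 → Y2 → H3 → S3 → P4 → HQ costs 62 (by enumerating all 60 distinct tours).
Excess = 87 − 62 = 25.

Excess over optimum: 25 blocks.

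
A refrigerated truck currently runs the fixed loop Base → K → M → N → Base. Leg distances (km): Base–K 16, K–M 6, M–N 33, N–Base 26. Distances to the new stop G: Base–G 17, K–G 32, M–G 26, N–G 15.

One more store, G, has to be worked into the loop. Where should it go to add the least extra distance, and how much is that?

Insertion cost between consecutive stops i–j is d(i,G) + d(G,j) − d(i,j):
  between Base and K: 17 + 32 − 16 = 33
  between K and M: 32 + 26 − 6 = 52
  between M and N: 26 + 15 − 33 = 8
  between N and Base: 15 + 17 − 26 = 6
Cheapest insertion is between N and Base, adding 6.
New total = 81 + 6 = 87.

Adding 6 km by placing G on the N–Base leg.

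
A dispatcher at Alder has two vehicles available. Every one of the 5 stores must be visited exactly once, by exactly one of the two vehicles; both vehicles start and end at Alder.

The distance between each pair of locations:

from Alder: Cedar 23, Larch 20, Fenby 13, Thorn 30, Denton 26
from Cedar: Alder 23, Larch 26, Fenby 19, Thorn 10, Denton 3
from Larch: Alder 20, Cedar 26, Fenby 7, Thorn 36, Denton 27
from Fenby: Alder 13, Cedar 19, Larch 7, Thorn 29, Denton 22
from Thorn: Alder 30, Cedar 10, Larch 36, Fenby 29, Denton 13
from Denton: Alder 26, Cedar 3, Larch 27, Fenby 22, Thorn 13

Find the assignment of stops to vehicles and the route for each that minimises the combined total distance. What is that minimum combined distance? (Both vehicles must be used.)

There are 2^4 − 1 = 15 ways to divide the 5 stops into two non-empty groups. For each, the best each vehicle can do is its own shortest tour through its group:
  {Cedar} + {Larch, Fenby, Thorn, Denton}: 46 + 90 = 136
  {Larch} + {Cedar, Fenby, Thorn, Denton}: 40 + 78 = 118
  {Cedar, Larch} + {Fenby, Thorn, Denton}: 69 + 78 = 147
  {Fenby} + {Cedar, Larch, Thorn, Denton}: 26 + 90 = 116
  {Cedar, Fenby} + {Larch, Thorn, Denton}: 55 + 90 = 145
  {Larch, Fenby} + {Cedar, Thorn, Denton}: 40 + 69 = 109
  … (15 splits in total)
Best: vehicle 1 Alder → Larch → Fenby → Alder = 40; vehicle 2 Alder → Cedar → Denton → Thorn → Alder = 69; combined 109.

Minimum combined distance: 109.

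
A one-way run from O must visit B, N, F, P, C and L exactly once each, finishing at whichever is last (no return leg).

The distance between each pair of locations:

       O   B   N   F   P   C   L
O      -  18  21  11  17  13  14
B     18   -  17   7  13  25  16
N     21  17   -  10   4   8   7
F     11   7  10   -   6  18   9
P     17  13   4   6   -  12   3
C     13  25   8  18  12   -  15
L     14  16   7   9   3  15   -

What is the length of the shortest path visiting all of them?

There are 6! = 720 possible orderings.
O→B→N→F→P→C→L: 18+17+10+6+12+15 = 78
O→B→N→F→P→L→C: 18+17+10+6+3+15 = 69
O→B→N→F→C→P→L: 18+17+10+18+12+3 = 78
O→B→N→F→C→L→P: 18+17+10+18+15+3 = 81
O→B→N→F→L→P→C: 18+17+10+9+3+12 = 69
O→B→N→F→L→C→P: 18+17+10+9+15+12 = 81
O→B→N→P→F→C→L: 18+17+4+6+18+15 = 78
O→B→N→P→F→L→C: 18+17+4+6+9+15 = 69
… (712 more)
O→C→N→P→L→F→B: 13+8+4+3+9+7 = 44  ← best
The minimum is 44.
One shortest path: O → C → N → P → L → F → B.

44 — the minimum one-way total.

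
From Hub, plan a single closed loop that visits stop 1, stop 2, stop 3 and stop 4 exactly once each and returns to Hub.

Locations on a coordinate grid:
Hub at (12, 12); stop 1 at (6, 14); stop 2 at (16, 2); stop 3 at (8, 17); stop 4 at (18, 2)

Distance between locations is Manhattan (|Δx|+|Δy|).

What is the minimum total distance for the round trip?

Minimum total distance: 54.

Hub → stop 1 → stop 2 → stop 3 → stop 4 → Hub: 8+22+23+25+16 = 94
Hub → stop 1 → stop 2 → stop 4 → stop 3 → Hub: 8+22+2+25+9 = 66
Hub → stop 1 → stop 3 → stop 2 → stop 4 → Hub: 8+5+23+2+16 = 54
Hub → stop 1 → stop 3 → stop 4 → stop 2 → Hub: 8+5+25+2+14 = 54
Hub → stop 1 → stop 4 → stop 2 → stop 3 → Hub: 8+24+2+23+9 = 66
Hub → stop 1 → stop 4 → stop 3 → stop 2 → Hub: 8+24+25+23+14 = 94
Hub → stop 2 → stop 1 → stop 3 → stop 4 → Hub: 14+22+5+25+16 = 82
Hub → stop 2 → stop 1 → stop 4 → stop 3 → Hub: 14+22+24+25+9 = 94
Hub → stop 2 → stop 3 → stop 1 → stop 4 → Hub: 14+23+5+24+16 = 82
Hub → stop 2 → stop 4 → stop 1 → stop 3 → Hub: 14+2+24+5+9 = 54
Hub → stop 3 → stop 1 → stop 2 → stop 4 → Hub: 9+5+22+2+16 = 54
Hub → stop 3 → stop 2 → stop 1 → stop 4 → Hub: 9+23+22+24+16 = 94
The minimum is 54.
One optimal route: Hub → stop 1 → stop 3 → stop 2 → stop 4 → Hub (or its reverse).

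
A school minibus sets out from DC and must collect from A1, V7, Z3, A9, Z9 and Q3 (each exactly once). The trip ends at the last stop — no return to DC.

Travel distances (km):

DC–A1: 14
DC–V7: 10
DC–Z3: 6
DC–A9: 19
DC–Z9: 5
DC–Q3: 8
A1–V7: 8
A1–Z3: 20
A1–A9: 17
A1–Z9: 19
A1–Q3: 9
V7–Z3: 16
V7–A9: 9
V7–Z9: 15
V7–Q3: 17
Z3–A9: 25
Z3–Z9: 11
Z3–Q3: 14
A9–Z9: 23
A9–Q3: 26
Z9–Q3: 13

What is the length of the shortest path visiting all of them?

Shortest open route: 56 km.

There are 6! = 720 possible orderings.
DC - A1 - V7 - Z3 - A9 - Z9 - Q3: 14+8+16+25+23+13 = 99
DC - A1 - V7 - Z3 - A9 - Q3 - Z9: 14+8+16+25+26+13 = 102
DC - A1 - V7 - Z3 - Z9 - A9 - Q3: 14+8+16+11+23+26 = 98
DC - A1 - V7 - Z3 - Z9 - Q3 - A9: 14+8+16+11+13+26 = 88
DC - A1 - V7 - Z3 - Q3 - A9 - Z9: 14+8+16+14+26+23 = 101
DC - A1 - V7 - Z3 - Q3 - Z9 - A9: 14+8+16+14+13+23 = 88
DC - A1 - V7 - A9 - Z3 - Z9 - Q3: 14+8+9+25+11+13 = 80
DC - A1 - V7 - A9 - Z3 - Q3 - Z9: 14+8+9+25+14+13 = 83
… (712 more)
DC - Z3 - Z9 - Q3 - A1 - V7 - A9: 6+11+13+9+8+9 = 56  ← best
The minimum is 56.
One shortest path: DC → Z3 → Z9 → Q3 → A1 → V7 → A9.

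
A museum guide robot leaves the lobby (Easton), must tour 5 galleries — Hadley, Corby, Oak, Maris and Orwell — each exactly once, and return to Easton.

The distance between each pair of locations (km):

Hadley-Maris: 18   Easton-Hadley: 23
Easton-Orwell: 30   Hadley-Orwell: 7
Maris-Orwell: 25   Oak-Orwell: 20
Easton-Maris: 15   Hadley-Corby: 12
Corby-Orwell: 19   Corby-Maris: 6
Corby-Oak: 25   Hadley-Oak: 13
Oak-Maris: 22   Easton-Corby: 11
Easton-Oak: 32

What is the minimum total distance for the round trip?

There are 60 distinct closed tours to check (reversals are equivalent).
Easton→Hadley→Corby→Oak→Maris→Orwell→Easton: 23+12+25+22+25+30 = 137
Easton→Hadley→Corby→Oak→Orwell→Maris→Easton: 23+12+25+20+25+15 = 120
Easton→Hadley→Corby→Maris→Oak→Orwell→Easton: 23+12+6+22+20+30 = 113
Easton→Hadley→Corby→Maris→Orwell→Oak→Easton: 23+12+6+25+20+32 = 118
Easton→Hadley→Corby→Orwell→Oak→Maris→Easton: 23+12+19+20+22+15 = 111
Easton→Hadley→Corby→Orwell→Maris→Oak→Easton: 23+12+19+25+22+32 = 133
Easton→Hadley→Oak→Corby→Maris→Orwell→Easton: 23+13+25+6+25+30 = 122
Easton→Hadley→Oak→Corby→Orwell→Maris→Easton: 23+13+25+19+25+15 = 120
Easton→Hadley→Oak→Maris→Corby→Orwell→Easton: 23+13+22+6+19+30 = 113
Easton→Hadley→Oak→Maris→Orwell→Corby→Easton: 23+13+22+25+19+11 = 113
Easton→Hadley→Oak→Orwell→Corby→Maris→Easton: 23+13+20+19+6+15 = 96
Easton→Hadley→Oak→Orwell→Maris→Corby→Easton: 23+13+20+25+6+11 = 98
Easton→Hadley→Maris→Corby→Oak→Orwell→Easton: 23+18+6+25+20+30 = 122
Easton→Hadley→Maris→Corby→Orwell→Oak→Easton: 23+18+6+19+20+32 = 118
… (46 more)
Easton→Corby→Hadley→Orwell→Oak→Maris→Easton: 11+12+7+20+22+15 = 87  ← best
The minimum is 87.
One optimal route: Easton → Corby → Hadley → Orwell → Oak → Maris → Easton (or its reverse).

87 km — the shortest possible round trip.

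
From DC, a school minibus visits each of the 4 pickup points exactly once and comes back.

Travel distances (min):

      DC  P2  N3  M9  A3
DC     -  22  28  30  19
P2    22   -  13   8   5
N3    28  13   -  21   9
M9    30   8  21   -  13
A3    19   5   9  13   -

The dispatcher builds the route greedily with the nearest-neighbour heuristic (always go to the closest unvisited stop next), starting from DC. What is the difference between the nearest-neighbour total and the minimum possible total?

The nearest-neighbour route is 2 min longer than optimal.

From DC: A3=19, P2=22, N3=28, M9=30 → choose A3 (19).
From A3: P2=5, N3=9, M9=13 → choose P2 (5).
From P2: M9=8, N3=13 → choose M9 (8).
From M9: N3=21 → choose N3 (21).
NN route DC → A3 → P2 → M9 → N3 → DC costs 81.
Optimal: DC → P2 → M9 → N3 → A3 → DC costs 79 (by enumerating all 12 distinct tours).
Excess = 81 − 79 = 2.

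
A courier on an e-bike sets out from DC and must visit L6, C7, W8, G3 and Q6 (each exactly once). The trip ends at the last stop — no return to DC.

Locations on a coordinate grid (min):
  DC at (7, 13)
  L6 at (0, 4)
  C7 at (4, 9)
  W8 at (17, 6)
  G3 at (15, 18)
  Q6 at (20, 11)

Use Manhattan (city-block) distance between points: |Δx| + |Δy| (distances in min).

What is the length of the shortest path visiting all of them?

Shortest open route: 55 min.

There are 5! = 120 possible orderings.
DC→L6→C7→W8→G3→Q6: 16+9+16+14+12 = 67
DC→L6→C7→W8→Q6→G3: 16+9+16+8+12 = 61
DC→L6→C7→G3→W8→Q6: 16+9+20+14+8 = 67
DC→L6→C7→G3→Q6→W8: 16+9+20+12+8 = 65
DC→L6→C7→Q6→W8→G3: 16+9+18+8+14 = 65
DC→L6→C7→Q6→G3→W8: 16+9+18+12+14 = 69
DC→L6→W8→C7→G3→Q6: 16+19+16+20+12 = 83
DC→L6→W8→C7→Q6→G3: 16+19+16+18+12 = 81
DC→L6→W8→G3→C7→Q6: 16+19+14+20+18 = 87
DC→L6→W8→G3→Q6→C7: 16+19+14+12+18 = 79
DC→L6→W8→Q6→C7→G3: 16+19+8+18+20 = 81
DC→L6→W8→Q6→G3→C7: 16+19+8+12+20 = 75
DC→L6→G3→C7→W8→Q6: 16+29+20+16+8 = 89
DC→L6→G3→C7→Q6→W8: 16+29+20+18+8 = 91
… (106 more)
DC→C7→L6→W8→Q6→G3: 7+9+19+8+12 = 55  ← best
The minimum is 55.
One shortest path: DC → C7 → L6 → W8 → Q6 → G3.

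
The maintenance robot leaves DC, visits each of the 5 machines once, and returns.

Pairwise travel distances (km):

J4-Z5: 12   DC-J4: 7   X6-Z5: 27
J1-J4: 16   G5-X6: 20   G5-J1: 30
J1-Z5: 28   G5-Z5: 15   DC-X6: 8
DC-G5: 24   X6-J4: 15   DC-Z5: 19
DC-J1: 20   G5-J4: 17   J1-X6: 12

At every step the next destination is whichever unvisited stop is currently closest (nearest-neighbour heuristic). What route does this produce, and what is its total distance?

Total distance 86 km via the nearest-neighbour route DC → J4 → Z5 → G5 → X6 → J1 → DC.

At DC the remaining stops are J4 7, X6 8, Z5 19, J1 20, G5 24; go to J4.
At J4 the remaining stops are Z5 12, X6 15, J1 16, G5 17; go to Z5.
At Z5 the remaining stops are G5 15, X6 27, J1 28; go to G5.
At G5 the remaining stops are X6 20, J1 30; go to X6.
At X6 the remaining stops are J1 12; go to J1.
Return J1→DC: 20.
Total = 7 + 12 + 15 + 20 + 12 + 20 = 86.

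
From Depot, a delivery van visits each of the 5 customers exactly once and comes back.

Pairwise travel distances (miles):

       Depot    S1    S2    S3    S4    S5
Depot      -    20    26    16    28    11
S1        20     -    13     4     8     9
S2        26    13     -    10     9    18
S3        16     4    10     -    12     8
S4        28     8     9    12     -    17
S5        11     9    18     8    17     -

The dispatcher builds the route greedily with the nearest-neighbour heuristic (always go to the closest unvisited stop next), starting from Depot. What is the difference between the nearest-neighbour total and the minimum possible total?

Depot: S5=11, S3=16, S1=20, S2=26, S4=28 ⇒ S5
S5: S3=8, S1=9, S4=17, S2=18 ⇒ S3
S3: S1=4, S2=10, S4=12 ⇒ S1
S1: S4=8, S2=13 ⇒ S4
S4: S2=9 ⇒ S2
NN route Depot → S5 → S3 → S1 → S4 → S2 → Depot costs 66.
Optimal: Depot → S3 → S2 → S4 → S1 → S5 → Depot costs 63 (by enumerating all 60 distinct tours).
Excess = 66 − 63 = 3.

The nearest-neighbour route is 3 miles longer than optimal.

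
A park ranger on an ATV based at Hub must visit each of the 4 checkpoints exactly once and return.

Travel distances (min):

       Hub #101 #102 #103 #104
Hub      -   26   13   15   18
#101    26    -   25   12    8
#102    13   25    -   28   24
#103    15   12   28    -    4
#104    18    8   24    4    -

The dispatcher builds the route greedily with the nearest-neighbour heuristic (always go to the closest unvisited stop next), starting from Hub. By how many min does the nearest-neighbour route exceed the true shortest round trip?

Hub: #102=13, #103=15, #104=18, #101=26 ⇒ #102
#102: #104=24, #101=25, #103=28 ⇒ #104
#104: #103=4, #101=8 ⇒ #103
#103: #101=12 ⇒ #101
NN route Hub → #102 → #104 → #103 → #101 → Hub costs 79.
Optimal: Hub → #102 → #101 → #104 → #103 → Hub costs 65 (by enumerating all 12 distinct tours).
Excess = 79 − 65 = 14.

The nearest-neighbour route is 14 min longer than optimal.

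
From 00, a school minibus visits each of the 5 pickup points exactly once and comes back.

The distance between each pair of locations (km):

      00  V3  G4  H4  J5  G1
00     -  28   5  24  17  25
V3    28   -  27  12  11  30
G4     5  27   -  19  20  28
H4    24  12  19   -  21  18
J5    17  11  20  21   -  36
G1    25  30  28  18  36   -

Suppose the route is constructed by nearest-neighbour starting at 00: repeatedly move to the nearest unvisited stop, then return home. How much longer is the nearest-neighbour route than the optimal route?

17 km longer than the optimal tour.

From 00: G4=5, J5=17, H4=24, G1=25, V3=28 → choose G4 (5).
From G4: H4=19, J5=20, V3=27, G1=28 → choose H4 (19).
From H4: V3=12, G1=18, J5=21 → choose V3 (12).
From V3: J5=11, G1=30 → choose J5 (11).
From J5: G1=36 → choose G1 (36).
NN route 00 → G4 → H4 → V3 → J5 → G1 → 00 costs 108.
Optimal: 00 → G4 → J5 → V3 → H4 → G1 → 00 costs 91 (by enumerating all 60 distinct tours).
Excess = 108 − 91 = 17.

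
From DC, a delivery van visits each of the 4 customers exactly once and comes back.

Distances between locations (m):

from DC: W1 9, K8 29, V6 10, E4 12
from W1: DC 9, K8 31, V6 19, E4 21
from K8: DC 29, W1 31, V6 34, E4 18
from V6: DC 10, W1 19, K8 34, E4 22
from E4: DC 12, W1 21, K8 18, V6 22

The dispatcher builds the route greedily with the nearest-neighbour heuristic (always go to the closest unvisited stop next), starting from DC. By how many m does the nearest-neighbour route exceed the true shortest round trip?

From DC: W1=9, V6=10, E4=12, K8=29 → choose W1 (9).
From W1: V6=19, E4=21, K8=31 → choose V6 (19).
From V6: E4=22, K8=34 → choose E4 (22).
From E4: K8=18 → choose K8 (18).
NN route DC → W1 → V6 → E4 → K8 → DC costs 97.
Optimal: DC → W1 → K8 → E4 → V6 → DC costs 90 (by enumerating all 12 distinct tours).
Excess = 97 − 90 = 7.

7 m longer than the optimal tour.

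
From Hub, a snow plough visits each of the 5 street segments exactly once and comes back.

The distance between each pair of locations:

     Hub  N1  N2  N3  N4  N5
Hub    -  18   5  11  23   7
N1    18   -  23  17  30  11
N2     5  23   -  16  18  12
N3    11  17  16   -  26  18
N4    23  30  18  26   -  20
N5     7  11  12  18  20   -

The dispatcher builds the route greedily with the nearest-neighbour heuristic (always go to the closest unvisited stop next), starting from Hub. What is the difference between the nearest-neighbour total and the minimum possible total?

Excess over optimum: 12.

From Hub: N2=5, N5=7, N3=11, N1=18, N4=23 → choose N2 (5).
From N2: N5=12, N3=16, N4=18, N1=23 → choose N5 (12).
From N5: N1=11, N3=18, N4=20 → choose N1 (11).
From N1: N3=17, N4=30 → choose N3 (17).
From N3: N4=26 → choose N4 (26).
NN route Hub → N2 → N5 → N1 → N3 → N4 → Hub costs 94.
Optimal: Hub → N2 → N4 → N5 → N1 → N3 → Hub costs 82 (by enumerating all 60 distinct tours).
Excess = 94 − 82 = 12.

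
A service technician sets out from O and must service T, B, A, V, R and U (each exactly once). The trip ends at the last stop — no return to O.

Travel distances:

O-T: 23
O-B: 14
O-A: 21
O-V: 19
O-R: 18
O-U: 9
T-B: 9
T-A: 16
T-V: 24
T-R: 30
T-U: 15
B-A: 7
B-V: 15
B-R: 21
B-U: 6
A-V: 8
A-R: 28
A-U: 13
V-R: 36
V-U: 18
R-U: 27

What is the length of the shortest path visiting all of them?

Minimum one-way distance = 81.

There are 6! = 720 possible orderings.
O→T→B→A→V→R→U: 23+9+7+8+36+27 = 110
O→T→B→A→V→U→R: 23+9+7+8+18+27 = 92
O→T→B→A→R→V→U: 23+9+7+28+36+18 = 121
O→T→B→A→R→U→V: 23+9+7+28+27+18 = 112
O→T→B→A→U→V→R: 23+9+7+13+18+36 = 106
O→T→B→A→U→R→V: 23+9+7+13+27+36 = 115
O→T→B→V→A→R→U: 23+9+15+8+28+27 = 110
O→T→B→V→A→U→R: 23+9+15+8+13+27 = 95
… (712 more)
O→U→V→A→T→B→R: 9+18+8+16+9+21 = 81  ← best
The minimum is 81.
One shortest path: O → U → V → A → T → B → R.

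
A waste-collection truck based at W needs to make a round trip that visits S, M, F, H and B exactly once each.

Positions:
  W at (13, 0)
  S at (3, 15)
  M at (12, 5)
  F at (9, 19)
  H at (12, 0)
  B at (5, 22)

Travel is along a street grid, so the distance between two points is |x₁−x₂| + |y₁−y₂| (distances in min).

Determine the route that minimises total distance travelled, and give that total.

W→S→M→F→H→B→W: 25+19+17+22+29+30 = 142
W→S→M→F→B→H→W: 25+19+17+7+29+1 = 98
W→S→M→H→F→B→W: 25+19+5+22+7+30 = 108
W→S→M→H→B→F→W: 25+19+5+29+7+23 = 108
W→S→M→B→F→H→W: 25+19+24+7+22+1 = 98
W→S→M→B→H→F→W: 25+19+24+29+22+23 = 142
W→S→F→M→H→B→W: 25+10+17+5+29+30 = 116
W→S→F→M→B→H→W: 25+10+17+24+29+1 = 106
W→S→F→H→M→B→W: 25+10+22+5+24+30 = 116
W→S→F→H→B→M→W: 25+10+22+29+24+6 = 116
W→S→F→B→M→H→W: 25+10+7+24+5+1 = 72
W→S→F→B→H→M→W: 25+10+7+29+5+6 = 82
W→S→H→M→F→B→W: 25+24+5+17+7+30 = 108
W→S→H→M→B→F→W: 25+24+5+24+7+23 = 108
… (46 more)
W→S→B→F→M→H→W: 25+9+7+17+5+1 = 64  ← best
The minimum is 64.
One optimal route: W → S → B → F → M → H → W (or its reverse).

64 min — the shortest possible round trip.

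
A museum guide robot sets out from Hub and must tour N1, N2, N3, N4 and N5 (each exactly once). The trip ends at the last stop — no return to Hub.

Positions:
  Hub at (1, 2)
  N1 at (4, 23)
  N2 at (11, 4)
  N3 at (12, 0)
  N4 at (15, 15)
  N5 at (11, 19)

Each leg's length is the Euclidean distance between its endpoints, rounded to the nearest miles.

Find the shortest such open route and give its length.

Shortest open route: 41 miles.

There are 5! = 120 possible orderings.
Hub→N1→N2→N3→N4→N5: 21+20+4+15+6 = 66
Hub→N1→N2→N3→N5→N4: 21+20+4+19+6 = 70
Hub→N1→N2→N4→N3→N5: 21+20+12+15+19 = 87
Hub→N1→N2→N4→N5→N3: 21+20+12+6+19 = 78
Hub→N1→N2→N5→N3→N4: 21+20+15+19+15 = 90
Hub→N1→N2→N5→N4→N3: 21+20+15+6+15 = 77
Hub→N1→N3→N2→N4→N5: 21+24+4+12+6 = 67
Hub→N1→N3→N2→N5→N4: 21+24+4+15+6 = 70
Hub→N1→N3→N4→N2→N5: 21+24+15+12+15 = 87
Hub→N1→N3→N4→N5→N2: 21+24+15+6+15 = 81
Hub→N1→N3→N5→N2→N4: 21+24+19+15+12 = 91
Hub→N1→N3→N5→N4→N2: 21+24+19+6+12 = 82
Hub→N1→N4→N2→N3→N5: 21+14+12+4+19 = 70
Hub→N1→N4→N2→N5→N3: 21+14+12+15+19 = 81
… (106 more)
Hub→N3→N2→N4→N5→N1: 11+4+12+6+8 = 41  ← best
The minimum is 41.
One shortest path: Hub → N3 → N2 → N4 → N5 → N1.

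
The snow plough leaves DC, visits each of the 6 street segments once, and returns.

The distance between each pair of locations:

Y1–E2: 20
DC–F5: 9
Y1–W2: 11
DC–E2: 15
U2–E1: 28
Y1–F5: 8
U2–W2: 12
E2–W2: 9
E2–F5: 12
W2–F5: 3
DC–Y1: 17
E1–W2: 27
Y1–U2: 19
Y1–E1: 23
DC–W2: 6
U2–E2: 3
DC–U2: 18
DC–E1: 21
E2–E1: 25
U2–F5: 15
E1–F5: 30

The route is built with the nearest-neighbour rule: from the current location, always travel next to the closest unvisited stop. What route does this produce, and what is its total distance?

DC → [W2:6 / F5:9 / E2:15 / Y1:17 / U2:18 / E1:21] → W2 (6)
W2 → [F5:3 / E2:9 / Y1:11 / U2:12 / E1:27] → F5 (3)
F5 → [Y1:8 / E2:12 / U2:15 / E1:30] → Y1 (8)
Y1 → [U2:19 / E2:20 / E1:23] → U2 (19)
U2 → [E2:3 / E1:28] → E2 (3)
E2 → [E1:25] → E1 (25)
Return E1→DC: 21.
Total = 6 + 3 + 8 + 19 + 3 + 25 + 21 = 85.

85 along DC → W2 → F5 → Y1 → U2 → E2 → E1 → DC.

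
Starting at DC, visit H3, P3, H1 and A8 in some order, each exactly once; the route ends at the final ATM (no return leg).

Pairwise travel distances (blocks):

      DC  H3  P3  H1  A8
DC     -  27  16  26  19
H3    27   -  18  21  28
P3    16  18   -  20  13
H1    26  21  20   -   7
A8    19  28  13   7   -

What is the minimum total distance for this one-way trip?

57 blocks — the minimum one-way total.

There are 4! = 24 possible orderings.
DC → H3 → P3 → H1 → A8: 27+18+20+7 = 72
DC → H3 → P3 → A8 → H1: 27+18+13+7 = 65
DC → H3 → H1 → P3 → A8: 27+21+20+13 = 81
DC → H3 → H1 → A8 → P3: 27+21+7+13 = 68
DC → H3 → A8 → P3 → H1: 27+28+13+20 = 88
DC → H3 → A8 → H1 → P3: 27+28+7+20 = 82
DC → P3 → H3 → H1 → A8: 16+18+21+7 = 62
DC → P3 → H3 → A8 → H1: 16+18+28+7 = 69
DC → P3 → H1 → H3 → A8: 16+20+21+28 = 85
DC → P3 → H1 → A8 → H3: 16+20+7+28 = 71
DC → P3 → A8 → H3 → H1: 16+13+28+21 = 78
DC → P3 → A8 → H1 → H3: 16+13+7+21 = 57
DC → H1 → H3 → P3 → A8: 26+21+18+13 = 78
DC → H1 → H3 → A8 → P3: 26+21+28+13 = 88
… (10 more)
The minimum is 57.
One shortest path: DC → P3 → A8 → H1 → H3.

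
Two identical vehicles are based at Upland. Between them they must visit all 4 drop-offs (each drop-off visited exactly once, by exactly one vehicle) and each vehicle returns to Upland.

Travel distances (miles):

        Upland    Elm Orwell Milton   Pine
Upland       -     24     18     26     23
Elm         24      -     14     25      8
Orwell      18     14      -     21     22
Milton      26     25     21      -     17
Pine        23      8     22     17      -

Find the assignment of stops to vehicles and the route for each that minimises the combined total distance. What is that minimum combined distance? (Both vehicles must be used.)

Minimum combined distance: 111 miles.

There are 2^3 − 1 = 7 ways to divide the 4 stops into two non-empty groups. For each, the best each vehicle can do is its own shortest tour through its group:
  {Elm} + {Orwell, Milton, Pine}: 48 + 79 = 127
  {Orwell} + {Elm, Milton, Pine}: 36 + 75 = 111
  {Elm, Orwell} + {Milton, Pine}: 56 + 66 = 122
  {Milton} + {Elm, Orwell, Pine}: 52 + 63 = 115
  {Elm, Milton} + {Orwell, Pine}: 75 + 63 = 138
  {Orwell, Milton} + {Elm, Pine}: 65 + 55 = 120
  … (7 splits in total)
Best: vehicle 1 Upland → Orwell → Upland = 36; vehicle 2 Upland → Elm → Pine → Milton → Upland = 75; combined 111.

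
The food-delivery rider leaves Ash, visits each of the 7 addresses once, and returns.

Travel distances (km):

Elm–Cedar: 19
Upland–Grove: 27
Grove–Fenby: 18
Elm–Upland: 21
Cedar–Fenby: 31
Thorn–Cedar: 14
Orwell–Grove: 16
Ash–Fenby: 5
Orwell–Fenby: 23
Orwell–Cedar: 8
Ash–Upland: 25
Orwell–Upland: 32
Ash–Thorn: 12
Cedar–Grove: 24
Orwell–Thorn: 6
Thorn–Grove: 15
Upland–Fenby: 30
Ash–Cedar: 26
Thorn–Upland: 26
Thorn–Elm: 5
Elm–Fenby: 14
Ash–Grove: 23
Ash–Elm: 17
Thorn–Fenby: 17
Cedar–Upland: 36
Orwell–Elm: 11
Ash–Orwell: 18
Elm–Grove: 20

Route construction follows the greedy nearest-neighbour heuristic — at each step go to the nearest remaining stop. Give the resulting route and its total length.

Ash → [Fenby:5 / Thorn:12 / Elm:17 / Orwell:18 / Grove:23 / Upland:25 / Cedar:26] → Fenby (5)
Fenby → [Elm:14 / Thorn:17 / Grove:18 / Orwell:23 / Upland:30 / Cedar:31] → Elm (14)
Elm → [Thorn:5 / Orwell:11 / Cedar:19 / Grove:20 / Upland:21] → Thorn (5)
Thorn → [Orwell:6 / Cedar:14 / Grove:15 / Upland:26] → Orwell (6)
Orwell → [Cedar:8 / Grove:16 / Upland:32] → Cedar (8)
Cedar → [Grove:24 / Upland:36] → Grove (24)
Grove → [Upland:27] → Upland (27)
Return Upland→Ash: 25.
Total = 5 + 14 + 5 + 6 + 8 + 24 + 27 + 25 = 114.

Total distance 114 km via the nearest-neighbour route Ash → Fenby → Elm → Thorn → Orwell → Cedar → Grove → Upland → Ash.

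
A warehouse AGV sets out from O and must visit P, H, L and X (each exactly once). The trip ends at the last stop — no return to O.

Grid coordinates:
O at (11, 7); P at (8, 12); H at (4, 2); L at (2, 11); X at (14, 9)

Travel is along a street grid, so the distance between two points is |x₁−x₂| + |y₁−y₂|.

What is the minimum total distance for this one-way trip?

There are 4! = 24 possible orderings.
O→P→H→L→X: 8+14+11+14 = 47
O→P→H→X→L: 8+14+17+14 = 53
O→P→L→H→X: 8+7+11+17 = 43
O→P→L→X→H: 8+7+14+17 = 46
O→P→X→H→L: 8+9+17+11 = 45
O→P→X→L→H: 8+9+14+11 = 42
O→H→P→L→X: 12+14+7+14 = 47
O→H→P→X→L: 12+14+9+14 = 49
O→H→L→P→X: 12+11+7+9 = 39
O→H→L→X→P: 12+11+14+9 = 46
O→H→X→P→L: 12+17+9+7 = 45
O→H→X→L→P: 12+17+14+7 = 50
O→L→P→H→X: 13+7+14+17 = 51
O→L→P→X→H: 13+7+9+17 = 46
… (10 more)
O→X→P→L→H: 5+9+7+11 = 32  ← best
The minimum is 32.
One shortest path: O → X → P → L → H.

32 — the minimum one-way total.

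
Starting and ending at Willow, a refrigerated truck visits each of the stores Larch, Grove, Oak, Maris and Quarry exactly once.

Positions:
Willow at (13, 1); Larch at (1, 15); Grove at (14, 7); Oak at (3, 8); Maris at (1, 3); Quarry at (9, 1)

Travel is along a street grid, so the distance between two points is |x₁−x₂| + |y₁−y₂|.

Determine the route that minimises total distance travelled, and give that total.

Shortest round trip = 54.

There are 60 distinct closed tours to check (reversals are equivalent).
Willow→Larch→Grove→Oak→Maris→Quarry→Willow: 26+21+12+7+10+4 = 80
Willow→Larch→Grove→Oak→Quarry→Maris→Willow: 26+21+12+13+10+14 = 96
Willow→Larch→Grove→Maris→Oak→Quarry→Willow: 26+21+17+7+13+4 = 88
Willow→Larch→Grove→Maris→Quarry→Oak→Willow: 26+21+17+10+13+17 = 104
Willow→Larch→Grove→Quarry→Oak→Maris→Willow: 26+21+11+13+7+14 = 92
Willow→Larch→Grove→Quarry→Maris→Oak→Willow: 26+21+11+10+7+17 = 92
Willow→Larch→Oak→Grove→Maris→Quarry→Willow: 26+9+12+17+10+4 = 78
Willow→Larch→Oak→Grove→Quarry→Maris→Willow: 26+9+12+11+10+14 = 82
Willow→Larch→Oak→Maris→Grove→Quarry→Willow: 26+9+7+17+11+4 = 74
Willow→Larch→Oak→Maris→Quarry→Grove→Willow: 26+9+7+10+11+7 = 70
Willow→Larch→Oak→Quarry→Grove→Maris→Willow: 26+9+13+11+17+14 = 90
Willow→Larch→Oak→Quarry→Maris→Grove→Willow: 26+9+13+10+17+7 = 82
Willow→Larch→Maris→Grove→Oak→Quarry→Willow: 26+12+17+12+13+4 = 84
Willow→Larch→Maris→Grove→Quarry→Oak→Willow: 26+12+17+11+13+17 = 96
… (46 more)
Willow→Grove→Oak→Larch→Maris→Quarry→Willow: 7+12+9+12+10+4 = 54  ← best
The minimum is 54.
One optimal route: Willow → Grove → Oak → Larch → Maris → Quarry → Willow (or its reverse).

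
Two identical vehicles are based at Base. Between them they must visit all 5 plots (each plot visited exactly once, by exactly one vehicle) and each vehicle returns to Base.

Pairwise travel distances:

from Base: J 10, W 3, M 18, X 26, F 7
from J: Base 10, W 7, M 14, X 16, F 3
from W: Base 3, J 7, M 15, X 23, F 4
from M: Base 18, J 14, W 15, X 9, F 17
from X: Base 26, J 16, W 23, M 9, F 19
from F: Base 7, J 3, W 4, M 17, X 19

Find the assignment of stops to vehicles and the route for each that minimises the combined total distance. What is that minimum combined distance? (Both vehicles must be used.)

Minimum combined distance: 59.

Try each way of splitting the stops between the two vehicles (each non-empty) and, for each split, find the best tour for each vehicle:
  {J} + {W, M, X, F}: 20 + 53 = 73
  {W} + {J, M, X, F}: 6 + 53 = 59
  {J, W} + {M, X, F}: 20 + 53 = 73
  {M} + {J, W, X, F}: 36 + 52 = 88
  {J, M} + {W, X, F}: 42 + 52 = 94
  {W, M} + {J, X, F}: 36 + 52 = 88
  … (15 splits in total)
Best: vehicle 1 Base → W → Base = 6; vehicle 2 Base → M → X → J → F → Base = 53; combined 59.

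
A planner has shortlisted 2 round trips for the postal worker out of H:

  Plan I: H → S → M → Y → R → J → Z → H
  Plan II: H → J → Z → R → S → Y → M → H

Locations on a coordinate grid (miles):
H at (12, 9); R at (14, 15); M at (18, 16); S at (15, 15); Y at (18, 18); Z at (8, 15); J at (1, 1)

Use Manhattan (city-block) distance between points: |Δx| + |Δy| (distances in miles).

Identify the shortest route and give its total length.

Plan I: 9 + 4 + 2 + 7 + 27 + 21 + 10 = 80
Plan II: 19 + 21 + 6 + 1 + 6 + 2 + 13 = 68

Shortest is Plan II, total 68 miles.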